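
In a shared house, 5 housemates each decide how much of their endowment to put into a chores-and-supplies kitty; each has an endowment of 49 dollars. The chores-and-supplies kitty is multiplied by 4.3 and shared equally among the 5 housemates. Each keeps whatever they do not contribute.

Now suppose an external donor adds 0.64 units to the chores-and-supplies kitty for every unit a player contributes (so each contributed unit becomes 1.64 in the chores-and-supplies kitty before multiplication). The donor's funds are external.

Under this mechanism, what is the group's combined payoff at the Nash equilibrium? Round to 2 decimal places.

1727.74 dollars

The effective private return per unit is now 4.3 × 1.64 / 5 = 1.4104 > 1, so every player's dominant strategy flips to full contribution.
So the Nash equilibrium is full contribution by all 5; the group earns 4.3 × 1.64 × 245 = 1727.74.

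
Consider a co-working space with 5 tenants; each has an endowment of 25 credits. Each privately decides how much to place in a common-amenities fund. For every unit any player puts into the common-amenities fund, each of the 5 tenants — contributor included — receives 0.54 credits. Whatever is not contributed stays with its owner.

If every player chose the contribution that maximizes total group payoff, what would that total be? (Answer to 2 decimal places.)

Each contributed unit returns 2.700 to the group as a whole (0.54 to each of 5 players), which exceeds 1, so the social optimum is full contribution: group total = 2.700 × 125 = 337.50.

337.50 credits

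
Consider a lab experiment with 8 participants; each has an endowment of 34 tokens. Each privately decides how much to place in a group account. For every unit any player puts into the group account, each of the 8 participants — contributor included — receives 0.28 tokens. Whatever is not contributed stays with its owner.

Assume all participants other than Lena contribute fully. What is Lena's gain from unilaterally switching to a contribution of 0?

Switching from a contribution of 34 to 0 lets Lena keep an extra 34 tokens, but lowers the group account by 34, which costs Lena their own share of that drop: 0.28 × 34 = 9.52.
Net gain = 34 − 9.52 = 24.48. The private return per contributed unit (0.28) is below 1, so free-riding is indeed the best response regardless of what the others do.

24.48 tokens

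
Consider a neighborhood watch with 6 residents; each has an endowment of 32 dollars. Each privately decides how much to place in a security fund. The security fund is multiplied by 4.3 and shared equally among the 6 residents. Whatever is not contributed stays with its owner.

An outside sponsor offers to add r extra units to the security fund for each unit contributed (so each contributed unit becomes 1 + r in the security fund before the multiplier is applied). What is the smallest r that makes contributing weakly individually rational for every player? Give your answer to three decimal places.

0.395

With matching at rate r, one contributed unit becomes (1 + r) in the security fund and returns 4.3 × (1 + r) / 6 to the contributor.
Setting this equal to 1: 1 + r = 6/4.3 = 1.3953.
So the minimum matching rate is r = 1.3953 − 1 = 0.395.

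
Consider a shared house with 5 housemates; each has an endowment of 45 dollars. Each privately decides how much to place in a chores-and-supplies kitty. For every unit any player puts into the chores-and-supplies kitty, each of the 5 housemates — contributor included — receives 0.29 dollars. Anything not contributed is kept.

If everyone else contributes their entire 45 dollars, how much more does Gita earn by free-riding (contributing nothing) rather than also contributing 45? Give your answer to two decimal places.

Switching from a contribution of 45 to 0 lets Gita keep an extra 45 dollars, but lowers the chores-and-supplies kitty by 45, which costs Gita their own share of that drop: 0.29 × 45 = 13.05.
Net gain = 45 − 13.05 = 31.95. The private return per contributed unit (0.29) is below 1, so free-riding is indeed the best response regardless of what the others do.

31.95 dollars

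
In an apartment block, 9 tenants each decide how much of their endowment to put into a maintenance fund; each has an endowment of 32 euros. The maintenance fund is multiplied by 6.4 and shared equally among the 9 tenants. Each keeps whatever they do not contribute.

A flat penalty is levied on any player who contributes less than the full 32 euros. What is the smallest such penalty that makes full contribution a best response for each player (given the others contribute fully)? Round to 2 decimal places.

Given the others contribute fully, the best deviation is to contribute 0 (any partial contribution still incurs the fine and gives up units whose private return 0.7111 is below 1).
Deviating from 32 to 0 saves 32 euros but forfeits the deviator's share of the drop in the maintenance fund: 6.4/9 × 32 = 22.76.
So the deviation gain is 32 − 22.76 = 9.24, and the fine must be at least 9.24 euros to wipe it out.

9.24 euros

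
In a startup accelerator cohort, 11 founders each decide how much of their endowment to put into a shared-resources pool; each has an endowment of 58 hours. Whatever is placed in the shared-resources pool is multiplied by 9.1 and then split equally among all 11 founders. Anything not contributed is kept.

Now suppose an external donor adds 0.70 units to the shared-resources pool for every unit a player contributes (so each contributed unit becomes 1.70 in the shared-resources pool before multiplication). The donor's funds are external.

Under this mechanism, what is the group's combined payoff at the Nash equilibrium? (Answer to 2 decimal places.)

Under the mechanism each unit contributed yields 9.1 × 1.70 / 11 = 1.4064 back to its contributor per unit of net cost, which exceeds 1, making full contribution the dominant choice for everyone.
At the Nash equilibrium everyone contributes 58. Group total payoff = 9.1 × 1.70 × 638 = 9869.86.

9869.86 hours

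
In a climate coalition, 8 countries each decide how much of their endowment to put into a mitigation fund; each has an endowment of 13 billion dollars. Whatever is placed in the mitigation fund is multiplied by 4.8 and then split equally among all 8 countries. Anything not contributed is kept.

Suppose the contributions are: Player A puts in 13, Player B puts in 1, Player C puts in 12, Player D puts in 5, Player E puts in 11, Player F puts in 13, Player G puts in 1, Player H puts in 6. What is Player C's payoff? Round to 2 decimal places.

38.20 billion dollars

Total contributed: 13 + 1 + 12 + 5 + 11 + 13 + 1 + 6 = 62.
Each receives 4.8 × 62 / 8 = 37.20 from the mitigation fund.
Player C keeps 13 − 12 = 1, so Player C's payoff is 1 + 37.20 = 38.20.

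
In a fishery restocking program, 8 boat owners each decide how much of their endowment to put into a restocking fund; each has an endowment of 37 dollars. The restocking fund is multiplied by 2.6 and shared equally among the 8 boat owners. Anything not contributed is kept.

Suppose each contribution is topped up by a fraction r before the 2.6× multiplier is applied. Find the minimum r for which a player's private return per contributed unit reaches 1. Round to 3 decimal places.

With matching at rate r, one contributed unit becomes (1 + r) in the restocking fund and returns 2.6 × (1 + r) / 8 to the contributor.
Setting this equal to 1: 1 + r = 8/2.6 = 3.0769.
So the minimum matching rate is r = 3.0769 − 1 = 2.077.

2.077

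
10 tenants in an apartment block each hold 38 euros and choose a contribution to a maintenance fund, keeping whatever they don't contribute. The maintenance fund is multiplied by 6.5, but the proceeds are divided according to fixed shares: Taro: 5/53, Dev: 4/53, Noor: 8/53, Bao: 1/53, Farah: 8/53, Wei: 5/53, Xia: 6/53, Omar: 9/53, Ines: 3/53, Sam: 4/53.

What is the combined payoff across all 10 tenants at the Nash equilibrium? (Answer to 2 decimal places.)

589.00 euros

Player j's private return per contributed unit is 6.5 × (j's share). Contributing is weakly dominant for j when that share is at least 1/6.5 = 0.1538, and contributing 0 is dominant otherwise.
Only Omar (9/53) clears that bar, contributing 38; the remaining 9 contribute 0. Total contributed: 38.
The maintenance fund pays out 6.5 × 38 = 247.00 in total (split across the unequal shares, but the aggregate is all that matters for the group sum).
The 9 free-riders keep 38 each, adding 342. Group total = 342 + 247.00 = 589.00.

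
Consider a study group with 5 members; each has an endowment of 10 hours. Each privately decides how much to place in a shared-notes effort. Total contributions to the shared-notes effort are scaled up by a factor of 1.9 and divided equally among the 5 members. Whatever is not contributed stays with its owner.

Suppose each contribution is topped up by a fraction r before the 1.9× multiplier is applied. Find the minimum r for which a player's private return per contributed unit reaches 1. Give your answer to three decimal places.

1.632

With matching at rate r, one contributed unit becomes (1 + r) in the shared-notes effort and returns 1.9 × (1 + r) / 5 to the contributor.
Setting this equal to 1: 1 + r = 5/1.9 = 2.6316.
So the minimum matching rate is r = 2.6316 − 1 = 1.632.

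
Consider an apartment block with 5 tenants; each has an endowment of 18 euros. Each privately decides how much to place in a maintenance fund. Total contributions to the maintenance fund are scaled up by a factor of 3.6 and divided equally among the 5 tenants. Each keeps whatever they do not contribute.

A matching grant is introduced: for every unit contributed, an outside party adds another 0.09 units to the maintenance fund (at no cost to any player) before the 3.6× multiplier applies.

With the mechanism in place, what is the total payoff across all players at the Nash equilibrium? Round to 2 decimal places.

The effective private return is 3.6 × 1.09 / 5 = 0.7848, which is still under 1, so the mechanism doesn't change anyone's dominant strategy: zero contribution.
At the Nash equilibrium no one contributes; group total payoff = 5 × 18 = 90.

90.00 euros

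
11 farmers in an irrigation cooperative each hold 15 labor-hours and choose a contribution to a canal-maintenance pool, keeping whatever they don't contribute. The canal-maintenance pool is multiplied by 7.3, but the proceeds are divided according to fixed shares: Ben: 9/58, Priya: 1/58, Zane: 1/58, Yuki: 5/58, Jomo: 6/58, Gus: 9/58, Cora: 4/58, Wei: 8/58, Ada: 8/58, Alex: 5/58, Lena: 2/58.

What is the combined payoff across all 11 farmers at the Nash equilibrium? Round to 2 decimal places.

For player j, contributing a unit is worthwhile iff 7.3 × (j's share) ≥ 1, i.e. iff j's share is at least 0.1370.
Ben, Gus, Wei and Ada are above the threshold, contributing 15 each; the remaining 7 contribute 0. Total contributed: 60.
The canal-maintenance pool pays out 7.3 × 60 = 438.00 in total (split across the unequal shares, but the aggregate is all that matters for the group sum).
The 7 free-riders keep 15 each, adding 105. Group total = 105 + 438.00 = 543.00.

543.00 labor-hours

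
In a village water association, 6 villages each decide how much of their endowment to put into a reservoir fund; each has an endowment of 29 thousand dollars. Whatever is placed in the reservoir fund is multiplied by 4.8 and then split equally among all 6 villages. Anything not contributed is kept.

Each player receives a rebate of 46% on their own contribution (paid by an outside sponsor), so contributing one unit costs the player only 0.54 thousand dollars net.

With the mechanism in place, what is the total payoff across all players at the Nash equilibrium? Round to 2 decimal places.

915.24 thousand dollars

With the mechanism, a contributed unit returns (4.8/6) / 0.54 = 1.4815 per unit of net cost to the contributor — now above 1 — so contributing fully is weakly dominant for every player.
So the Nash equilibrium is full contribution by all 6; the group earns 6 × (29 × 0.46 + 4.8 × 29) = 915.24.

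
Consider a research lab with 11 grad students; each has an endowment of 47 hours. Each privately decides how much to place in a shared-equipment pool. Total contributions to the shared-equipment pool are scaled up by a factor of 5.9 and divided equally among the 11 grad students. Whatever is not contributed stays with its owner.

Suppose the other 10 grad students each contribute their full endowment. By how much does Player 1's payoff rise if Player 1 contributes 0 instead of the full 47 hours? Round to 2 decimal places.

21.79 hours

Switching from a contribution of 47 to 0 lets Player 1 keep an extra 47 hours, but lowers the shared-equipment pool by 47, which costs Player 1 their own share of that drop: 5.9/11 × 47 = 25.21.
Net gain = 47 − 25.21 = 21.79. The private return per contributed unit (0.5364) is below 1, so free-riding is indeed the best response regardless of what the others do.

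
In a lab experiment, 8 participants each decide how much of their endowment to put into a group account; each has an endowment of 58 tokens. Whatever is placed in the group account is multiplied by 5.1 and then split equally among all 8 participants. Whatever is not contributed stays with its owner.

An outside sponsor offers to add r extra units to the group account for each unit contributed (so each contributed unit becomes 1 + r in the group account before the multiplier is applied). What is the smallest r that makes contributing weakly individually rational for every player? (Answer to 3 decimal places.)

0.569

With matching at rate r, one contributed unit becomes (1 + r) in the group account and returns 5.1 × (1 + r) / 8 to the contributor.
Setting this equal to 1: 1 + r = 8/5.1 = 1.5686.
So the minimum matching rate is r = 1.5686 − 1 = 0.569.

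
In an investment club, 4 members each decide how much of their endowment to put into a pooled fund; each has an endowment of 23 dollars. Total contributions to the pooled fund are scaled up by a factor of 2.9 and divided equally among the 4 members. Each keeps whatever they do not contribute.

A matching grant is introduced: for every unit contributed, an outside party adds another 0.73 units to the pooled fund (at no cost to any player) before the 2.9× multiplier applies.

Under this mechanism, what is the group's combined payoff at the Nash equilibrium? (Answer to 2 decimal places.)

461.56 dollars

The effective private return per unit is now 2.9 × 1.73 / 4 = 1.2543 > 1, so every player's dominant strategy flips to full contribution.
So the Nash equilibrium is full contribution by all 4; the group earns 2.9 × 1.73 × 92 = 461.56.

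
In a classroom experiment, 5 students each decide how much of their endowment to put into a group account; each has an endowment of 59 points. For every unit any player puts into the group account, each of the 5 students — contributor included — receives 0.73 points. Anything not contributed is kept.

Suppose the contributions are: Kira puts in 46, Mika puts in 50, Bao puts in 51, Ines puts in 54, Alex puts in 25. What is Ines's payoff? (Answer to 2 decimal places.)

169.98 points

Total contributed: 46 + 50 + 51 + 54 + 25 = 226.
Each receives 0.73 × 226 = 164.98 from the group account.
Ines keeps 59 − 54 = 5, so Ines's payoff is 5 + 164.98 = 169.98.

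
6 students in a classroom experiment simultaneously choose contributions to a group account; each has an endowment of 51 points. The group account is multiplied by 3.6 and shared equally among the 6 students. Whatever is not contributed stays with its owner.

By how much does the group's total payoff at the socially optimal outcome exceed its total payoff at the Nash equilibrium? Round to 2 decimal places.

Each contributed unit returns 3.6/6 = 0.6000 to its contributor — below 1 — so contributing 0 is dominant for every player. At the Nash equilibrium everyone keeps their 51, and the group total is 6 × 51 = 306.
Each contributed unit returns 3.600 to the group as a whole (0.6000 to each of 6 players), which exceeds 1, so the social optimum is full contribution: group total = 3.600 × 306 = 1101.60.
Efficiency loss = 1101.60 − 306 = 795.60.

795.60 points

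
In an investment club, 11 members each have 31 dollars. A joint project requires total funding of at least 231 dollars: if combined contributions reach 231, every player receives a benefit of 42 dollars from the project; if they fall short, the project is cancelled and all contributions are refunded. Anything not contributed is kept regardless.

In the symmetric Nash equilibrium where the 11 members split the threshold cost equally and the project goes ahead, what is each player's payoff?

Equal share of the threshold: 231/11 = 21.
At this profile no one gains by cutting their contribution: any cut drops the total below 231, the project is cancelled, contributions are refunded, and the deviator ends with 31, which is less than 31 − 21 + 42 = 52. Contributing more than 21 just wastes the excess. So contributing exactly 21 is a best response.
Each player's payoff: 31 − 21 + 42 = 52.

52 dollars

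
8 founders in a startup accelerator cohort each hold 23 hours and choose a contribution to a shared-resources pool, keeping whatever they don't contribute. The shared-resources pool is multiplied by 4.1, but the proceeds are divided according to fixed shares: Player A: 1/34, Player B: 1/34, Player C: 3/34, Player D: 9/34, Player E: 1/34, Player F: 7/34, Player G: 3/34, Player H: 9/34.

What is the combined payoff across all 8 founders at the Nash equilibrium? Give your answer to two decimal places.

Player j's private return per contributed unit is 4.1 × (j's share). Contributing is weakly dominant for j when that share is at least 1/4.1 = 0.2439, and contributing 0 is dominant otherwise.
Player D and Player H are above the threshold, contributing 23 each; the remaining 6 contribute 0. Total contributed: 46.
The shared-resources pool pays out 4.1 × 46 = 188.60 in total (split across the unequal shares, but the aggregate is all that matters for the group sum).
The 6 free-riders keep 23 each, adding 138. Group total = 138 + 188.60 = 326.60.

326.60 hours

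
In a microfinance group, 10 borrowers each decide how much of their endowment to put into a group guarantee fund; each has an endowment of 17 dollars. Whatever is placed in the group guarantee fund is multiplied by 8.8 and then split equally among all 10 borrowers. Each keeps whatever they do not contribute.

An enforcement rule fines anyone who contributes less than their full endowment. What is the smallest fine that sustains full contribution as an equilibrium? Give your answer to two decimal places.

Given the others contribute fully, the best deviation is to contribute 0 (any partial contribution still incurs the fine and gives up units whose private return 0.8800 is below 1).
Deviating from 17 to 0 saves 17 dollars but forfeits the deviator's share of the drop in the group guarantee fund: 8.8/10 × 17 = 14.96.
So the deviation gain is 17 − 14.96 = 2.04, and the fine must be at least 2.04 dollars to wipe it out.

2.04 dollars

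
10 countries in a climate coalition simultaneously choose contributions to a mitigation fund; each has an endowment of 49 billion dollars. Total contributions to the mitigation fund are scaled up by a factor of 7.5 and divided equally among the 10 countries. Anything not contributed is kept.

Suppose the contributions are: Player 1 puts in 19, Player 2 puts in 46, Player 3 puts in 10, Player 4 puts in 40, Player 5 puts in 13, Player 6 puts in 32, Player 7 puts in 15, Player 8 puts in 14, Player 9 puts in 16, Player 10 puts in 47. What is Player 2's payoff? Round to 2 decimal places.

Total contributed: 19 + 46 + 10 + 40 + 13 + 32 + 15 + 14 + 16 + 47 = 252.
Each receives 7.5 × 252 / 10 = 189.00 from the mitigation fund.
Player 2 keeps 49 − 46 = 3, so Player 2's payoff is 3 + 189.00 = 192.00.

192.00 billion dollars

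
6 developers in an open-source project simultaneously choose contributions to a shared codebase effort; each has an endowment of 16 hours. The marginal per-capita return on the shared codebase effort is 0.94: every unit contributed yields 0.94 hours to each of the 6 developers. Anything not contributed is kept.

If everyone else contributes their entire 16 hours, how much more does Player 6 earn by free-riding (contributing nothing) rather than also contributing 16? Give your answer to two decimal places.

0.96 hours

Switching from a contribution of 16 to 0 lets Player 6 keep an extra 16 hours, but lowers the shared codebase effort by 16, which costs Player 6 their own share of that drop: 0.94 × 16 = 15.04.
Net gain = 16 − 15.04 = 0.96. The private return per contributed unit (0.94) is below 1, so free-riding is indeed the best response regardless of what the others do.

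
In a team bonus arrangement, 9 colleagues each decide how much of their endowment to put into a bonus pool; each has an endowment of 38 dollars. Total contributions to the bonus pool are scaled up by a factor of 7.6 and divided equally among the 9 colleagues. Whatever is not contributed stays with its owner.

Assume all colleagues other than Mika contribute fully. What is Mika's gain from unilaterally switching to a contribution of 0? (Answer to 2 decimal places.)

Switching from a contribution of 38 to 0 lets Mika keep an extra 38 dollars, but lowers the bonus pool by 38, which costs Mika their own share of that drop: 7.6/9 × 38 = 32.09.
Net gain = 38 − 32.09 = 5.91. The private return per contributed unit (0.8444) is below 1, so free-riding is indeed the best response regardless of what the others do.

5.91 dollars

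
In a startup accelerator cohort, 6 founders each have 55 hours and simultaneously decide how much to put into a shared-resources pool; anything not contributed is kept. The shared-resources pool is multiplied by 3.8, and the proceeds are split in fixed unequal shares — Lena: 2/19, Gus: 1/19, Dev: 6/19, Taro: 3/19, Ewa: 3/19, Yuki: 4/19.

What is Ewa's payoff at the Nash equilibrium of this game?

Player j's private return per contributed unit is 3.8 × (j's share). Contributing is weakly dominant for j when that share is at least 1/3.8 = 0.2632, and contributing 0 is dominant otherwise.
Dev alone (share 6/19) is above the threshold, contributing 55; the remaining 5 contribute 0. Total contributed: 55.
Ewa keeps 55 and receives 3.8 × 55 × 3/19 = 33.00 from the shared-resources pool, for a payoff of 88.00.

88.00 hours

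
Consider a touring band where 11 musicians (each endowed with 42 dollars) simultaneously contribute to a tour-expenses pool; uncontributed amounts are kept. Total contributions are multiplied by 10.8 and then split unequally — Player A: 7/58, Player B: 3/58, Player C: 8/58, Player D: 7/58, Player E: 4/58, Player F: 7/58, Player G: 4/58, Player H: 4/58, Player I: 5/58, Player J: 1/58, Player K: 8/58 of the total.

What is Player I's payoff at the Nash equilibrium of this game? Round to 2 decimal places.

237.52 dollars

Player j's private return per contributed unit is 10.8 × (j's share). Contributing is weakly dominant for j when that share is at least 1/10.8 = 0.0926, and contributing 0 is dominant otherwise.
Player A, Player C, Player D, Player F and Player K clear that bar, contributing 42 each; the remaining 6 contribute 0. Total contributed: 210.
Player I keeps 42 and receives 10.8 × 210 × 5/58 = 195.52 from the tour-expenses pool, for a payoff of 237.52.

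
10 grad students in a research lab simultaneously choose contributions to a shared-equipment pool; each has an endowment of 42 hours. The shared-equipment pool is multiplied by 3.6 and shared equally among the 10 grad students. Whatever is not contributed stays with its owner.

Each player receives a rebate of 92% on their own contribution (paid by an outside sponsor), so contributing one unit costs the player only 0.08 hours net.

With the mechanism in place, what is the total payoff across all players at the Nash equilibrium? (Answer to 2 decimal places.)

1898.40 hours

Under the mechanism each unit contributed yields (3.6/10) / 0.08 = 4.5000 back to its contributor per unit of net cost, which exceeds 1, making full contribution the dominant choice for everyone.
So the Nash equilibrium is full contribution by all 10; the group earns 10 × (42 × 0.92 + 3.6 × 42) = 1898.40.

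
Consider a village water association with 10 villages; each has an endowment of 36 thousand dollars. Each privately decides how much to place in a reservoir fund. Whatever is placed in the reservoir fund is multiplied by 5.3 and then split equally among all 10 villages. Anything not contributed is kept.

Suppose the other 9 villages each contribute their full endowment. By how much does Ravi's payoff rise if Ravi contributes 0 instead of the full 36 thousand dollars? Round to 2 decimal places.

Switching from a contribution of 36 to 0 lets Ravi keep an extra 36 thousand dollars, but lowers the reservoir fund by 36, which costs Ravi their own share of that drop: 5.3/10 × 36 = 19.08.
Net gain = 36 − 19.08 = 16.92. The private return per contributed unit (0.5300) is below 1, so free-riding is indeed the best response regardless of what the others do.

16.92 thousand dollars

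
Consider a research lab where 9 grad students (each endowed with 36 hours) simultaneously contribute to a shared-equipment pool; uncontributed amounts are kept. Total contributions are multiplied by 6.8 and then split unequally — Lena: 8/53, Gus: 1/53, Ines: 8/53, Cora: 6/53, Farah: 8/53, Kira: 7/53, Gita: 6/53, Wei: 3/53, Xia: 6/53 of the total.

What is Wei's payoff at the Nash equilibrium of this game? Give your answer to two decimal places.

For player j, contributing a unit is worthwhile iff 6.8 × (j's share) ≥ 1, i.e. iff j's share is at least 0.1471.
Lena, Ines and Farah clear that bar, contributing 36 each; the remaining 6 contribute 0. Total contributed: 108.
Wei keeps 36 and receives 6.8 × 108 × 3/53 = 41.57 from the shared-equipment pool, for a payoff of 77.57.

77.57 hours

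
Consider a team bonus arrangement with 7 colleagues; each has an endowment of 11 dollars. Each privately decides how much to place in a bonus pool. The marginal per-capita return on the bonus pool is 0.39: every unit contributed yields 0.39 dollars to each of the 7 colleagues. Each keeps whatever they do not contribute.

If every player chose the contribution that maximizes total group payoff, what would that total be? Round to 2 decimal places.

210.21 dollars

Each contributed unit returns 2.730 to the group as a whole (0.39 to each of 7 players), which exceeds 1, so the social optimum is full contribution: group total = 2.730 × 77 = 210.21.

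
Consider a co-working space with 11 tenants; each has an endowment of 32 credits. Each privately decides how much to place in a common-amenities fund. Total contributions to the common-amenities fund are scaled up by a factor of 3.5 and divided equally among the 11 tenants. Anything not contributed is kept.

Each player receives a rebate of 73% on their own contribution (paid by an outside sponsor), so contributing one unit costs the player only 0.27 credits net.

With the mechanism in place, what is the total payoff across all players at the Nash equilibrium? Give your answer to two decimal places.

The effective private return per unit is now (3.5/11) / 0.27 = 1.1785 > 1, so every player's dominant strategy flips to full contribution.
At the Nash equilibrium everyone contributes 32. Group total payoff = 11 × (32 × 0.73 + 3.5 × 32) = 1488.96.

1488.96 credits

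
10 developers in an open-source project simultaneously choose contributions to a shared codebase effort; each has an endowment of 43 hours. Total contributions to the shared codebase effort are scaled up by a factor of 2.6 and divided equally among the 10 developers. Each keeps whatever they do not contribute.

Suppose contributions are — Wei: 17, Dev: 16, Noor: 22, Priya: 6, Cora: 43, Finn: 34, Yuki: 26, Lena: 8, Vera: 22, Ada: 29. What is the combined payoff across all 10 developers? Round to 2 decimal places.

Total contributed: 17 + 16 + 22 + 6 + 43 + 34 + 26 + 8 + 22 + 29 = 223; total kept: 10 × 43 − 223 = 207.
The shared codebase effort pays out 2.6 × 223 = 579.80 in aggregate.
Group total = 207 + 579.80 = 786.80.

786.80 hours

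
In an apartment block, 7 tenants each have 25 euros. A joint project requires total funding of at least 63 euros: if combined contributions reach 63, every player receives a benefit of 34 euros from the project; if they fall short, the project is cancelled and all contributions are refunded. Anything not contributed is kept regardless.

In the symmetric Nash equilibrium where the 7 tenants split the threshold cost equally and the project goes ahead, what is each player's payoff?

Equal share of the threshold: 63/7 = 9.
At this profile no one gains by cutting their contribution: any cut drops the total below 63, the project is cancelled, contributions are refunded, and the deviator ends with 25, which is less than 25 − 9 + 34 = 50. Contributing more than 9 just wastes the excess. So contributing exactly 9 is a best response.
Each player's payoff: 25 − 9 + 34 = 50.

50 euros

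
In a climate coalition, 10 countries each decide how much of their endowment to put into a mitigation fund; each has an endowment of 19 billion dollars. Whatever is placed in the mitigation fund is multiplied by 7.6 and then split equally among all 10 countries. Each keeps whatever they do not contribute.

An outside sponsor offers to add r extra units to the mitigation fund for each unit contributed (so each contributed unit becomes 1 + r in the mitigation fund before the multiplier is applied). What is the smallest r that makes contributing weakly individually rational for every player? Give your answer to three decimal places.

With matching at rate r, one contributed unit becomes (1 + r) in the mitigation fund and returns 7.6 × (1 + r) / 10 to the contributor.
Setting this equal to 1: 1 + r = 10/7.6 = 1.3158.
So the minimum matching rate is r = 1.3158 − 1 = 0.316.

0.316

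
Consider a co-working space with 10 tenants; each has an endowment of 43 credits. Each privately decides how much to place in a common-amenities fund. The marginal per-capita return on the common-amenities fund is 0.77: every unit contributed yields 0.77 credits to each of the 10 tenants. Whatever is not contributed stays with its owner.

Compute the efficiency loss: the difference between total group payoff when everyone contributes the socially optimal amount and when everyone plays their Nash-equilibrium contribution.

The private return per contributed unit is 0.77 < 1, so contributing 0 is dominant for every player. At the Nash equilibrium everyone keeps their 43, and the group total is 10 × 43 = 430.
Each contributed unit returns 7.700 to the group as a whole (0.77 to each of 10 players), which exceeds 1, so the social optimum is full contribution: group total = 7.700 × 430 = 3311.00.
Efficiency loss = 3311.00 − 430 = 2881.00.

2881.00 credits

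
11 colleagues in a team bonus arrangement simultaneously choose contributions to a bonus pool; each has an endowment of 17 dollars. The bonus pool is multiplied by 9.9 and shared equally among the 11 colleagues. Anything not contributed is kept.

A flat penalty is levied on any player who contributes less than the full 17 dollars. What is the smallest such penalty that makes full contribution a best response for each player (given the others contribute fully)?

Given the others contribute fully, the best deviation is to contribute 0 (any partial contribution still incurs the fine and gives up units whose private return 0.9000 is below 1).
Deviating from 17 to 0 saves 17 dollars but forfeits the deviator's share of the drop in the bonus pool: 9.9/11 × 17 = 15.30.
So the deviation gain is 17 − 15.30 = 1.70, and the fine must be at least 1.70 dollars to wipe it out.

1.70 dollars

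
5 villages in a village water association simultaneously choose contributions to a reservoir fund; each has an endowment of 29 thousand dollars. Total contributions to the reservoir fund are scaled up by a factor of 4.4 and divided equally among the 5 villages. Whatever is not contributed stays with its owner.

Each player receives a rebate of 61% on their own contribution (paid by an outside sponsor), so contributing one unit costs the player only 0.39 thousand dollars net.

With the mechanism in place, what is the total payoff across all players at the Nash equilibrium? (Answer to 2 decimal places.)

726.45 thousand dollars

Under the mechanism each unit contributed yields (4.4/5) / 0.39 = 2.2564 back to its contributor per unit of net cost, which exceeds 1, making full contribution the dominant choice for everyone.
At the Nash equilibrium everyone contributes 29. Group total payoff = 5 × (29 × 0.61 + 4.4 × 29) = 726.45.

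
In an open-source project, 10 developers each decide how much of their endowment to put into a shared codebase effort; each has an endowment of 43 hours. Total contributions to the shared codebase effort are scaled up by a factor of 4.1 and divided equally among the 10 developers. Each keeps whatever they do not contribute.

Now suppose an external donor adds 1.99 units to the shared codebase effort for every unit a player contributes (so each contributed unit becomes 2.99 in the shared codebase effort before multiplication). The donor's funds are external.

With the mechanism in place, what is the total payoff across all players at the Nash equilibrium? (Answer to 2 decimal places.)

Under the mechanism each unit contributed yields 4.1 × 2.99 / 10 = 1.2259 back to its contributor per unit of net cost, which exceeds 1, making full contribution the dominant choice for everyone.
At the Nash equilibrium everyone contributes 43. Group total payoff = 4.1 × 2.99 × 430 = 5271.37.

5271.37 hours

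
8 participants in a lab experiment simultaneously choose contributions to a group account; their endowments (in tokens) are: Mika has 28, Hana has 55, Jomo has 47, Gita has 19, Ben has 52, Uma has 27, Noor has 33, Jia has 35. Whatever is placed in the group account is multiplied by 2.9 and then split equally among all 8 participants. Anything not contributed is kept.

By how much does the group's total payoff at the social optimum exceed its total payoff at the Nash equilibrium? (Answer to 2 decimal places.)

562.40 tokens

The private return per contributed unit is 2.9/8 = 0.3625 < 1 for every player regardless of endowment, so the Nash equilibrium is zero contribution and the group total is Σ E_j = 28 + 55 + 47 + 19 + 52 + 27 + 33 + 35 = 296.
Each contributed unit returns 2.900 to the group, so the social optimum is full contribution by everyone: group total = 2.900 × 296 = 858.40.
Efficiency loss = (2.900 − 1) × 296 = 562.40.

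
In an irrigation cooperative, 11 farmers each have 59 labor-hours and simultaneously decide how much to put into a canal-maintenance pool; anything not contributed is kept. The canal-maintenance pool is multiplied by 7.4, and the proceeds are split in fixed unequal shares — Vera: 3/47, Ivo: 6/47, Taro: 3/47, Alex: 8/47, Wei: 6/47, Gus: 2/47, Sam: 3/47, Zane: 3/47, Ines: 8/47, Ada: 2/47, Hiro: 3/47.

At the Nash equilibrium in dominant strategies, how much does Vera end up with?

Player j's private return per contributed unit is 7.4 × (j's share). Contributing is weakly dominant for j when that share is at least 1/7.4 = 0.1351, and contributing 0 is dominant otherwise.
Alex and Ines clear that bar, contributing 59 each; the remaining 9 contribute 0. Total contributed: 118.
Vera keeps 59 and receives 7.4 × 118 × 3/47 = 55.74 from the canal-maintenance pool, for a payoff of 114.74.

114.74 labor-hours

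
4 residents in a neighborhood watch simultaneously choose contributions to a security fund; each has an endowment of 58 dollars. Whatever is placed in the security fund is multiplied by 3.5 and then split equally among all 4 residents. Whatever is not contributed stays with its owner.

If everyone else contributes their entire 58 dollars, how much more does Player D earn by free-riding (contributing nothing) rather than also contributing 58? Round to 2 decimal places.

Switching from a contribution of 58 to 0 lets Player D keep an extra 58 dollars, but lowers the security fund by 58, which costs Player D their own share of that drop: 3.5/4 × 58 = 50.75.
Net gain = 58 − 50.75 = 7.25. The private return per contributed unit (0.8750) is below 1, so free-riding is indeed the best response regardless of what the others do.

7.25 dollars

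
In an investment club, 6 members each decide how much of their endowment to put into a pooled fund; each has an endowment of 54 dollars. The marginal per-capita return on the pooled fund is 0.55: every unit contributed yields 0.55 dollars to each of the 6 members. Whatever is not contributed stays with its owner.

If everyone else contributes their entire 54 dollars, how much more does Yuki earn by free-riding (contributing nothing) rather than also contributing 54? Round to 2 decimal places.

24.30 dollars

Switching from a contribution of 54 to 0 lets Yuki keep an extra 54 dollars, but lowers the pooled fund by 54, which costs Yuki their own share of that drop: 0.55 × 54 = 29.70.
Net gain = 54 − 29.70 = 24.30. The private return per contributed unit (0.55) is below 1, so free-riding is indeed the best response regardless of what the others do.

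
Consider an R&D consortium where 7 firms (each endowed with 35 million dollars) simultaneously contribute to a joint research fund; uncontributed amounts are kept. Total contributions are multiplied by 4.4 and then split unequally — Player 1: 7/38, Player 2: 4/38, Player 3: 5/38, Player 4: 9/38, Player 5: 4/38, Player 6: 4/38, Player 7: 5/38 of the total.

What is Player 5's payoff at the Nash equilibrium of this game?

51.21 million dollars

For player j, contributing a unit is worthwhile iff 4.4 × (j's share) ≥ 1, i.e. iff j's share is at least 0.2273.
Only Player 4 (9/38) clears that bar, contributing 35; the remaining 6 contribute 0. Total contributed: 35.
Player 5 keeps 35 and receives 4.4 × 35 × 4/38 = 16.21 from the joint research fund, for a payoff of 51.21.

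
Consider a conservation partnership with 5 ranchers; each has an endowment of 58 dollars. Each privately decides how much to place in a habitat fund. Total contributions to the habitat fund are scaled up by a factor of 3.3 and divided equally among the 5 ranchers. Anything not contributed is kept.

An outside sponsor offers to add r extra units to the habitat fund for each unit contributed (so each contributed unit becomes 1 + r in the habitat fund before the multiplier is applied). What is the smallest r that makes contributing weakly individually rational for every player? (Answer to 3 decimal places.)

0.515

With matching at rate r, one contributed unit becomes (1 + r) in the habitat fund and returns 3.3 × (1 + r) / 5 to the contributor.
Setting this equal to 1: 1 + r = 5/3.3 = 1.5152.
So the minimum matching rate is r = 1.5152 − 1 = 0.515.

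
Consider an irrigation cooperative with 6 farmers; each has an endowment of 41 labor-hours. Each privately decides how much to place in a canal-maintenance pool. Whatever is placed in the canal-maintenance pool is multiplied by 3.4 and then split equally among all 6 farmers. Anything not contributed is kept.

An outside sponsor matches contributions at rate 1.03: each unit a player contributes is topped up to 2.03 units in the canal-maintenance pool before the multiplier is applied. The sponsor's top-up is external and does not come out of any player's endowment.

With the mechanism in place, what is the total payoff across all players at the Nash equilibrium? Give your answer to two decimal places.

Under the mechanism each unit contributed yields 3.4 × 2.03 / 6 = 1.1503 back to its contributor per unit of net cost, which exceeds 1, making full contribution the dominant choice for everyone.
At the Nash equilibrium everyone contributes 41. Group total payoff = 3.4 × 2.03 × 246 = 1697.89.

1697.89 labor-hours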